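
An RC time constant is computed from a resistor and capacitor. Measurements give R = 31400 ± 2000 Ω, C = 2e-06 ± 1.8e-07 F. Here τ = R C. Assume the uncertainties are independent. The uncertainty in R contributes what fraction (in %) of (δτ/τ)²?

(δτ/τ)² = (1·δR/R)² + (1·δC/C)²
  R term: (1×0.0637)² = 0.00406
  C term: (1×0.0900)² = 0.00810
Total = 0.0122. Share from R = 0.00406/0.0122 = 0.334.

33.4%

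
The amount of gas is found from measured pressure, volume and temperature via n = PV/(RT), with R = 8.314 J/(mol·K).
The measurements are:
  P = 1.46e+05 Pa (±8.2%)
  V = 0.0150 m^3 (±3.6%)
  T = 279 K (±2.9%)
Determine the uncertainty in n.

0.0889 mol

For a monomial n ∝ P, V, T^-1, fractional errors add in quadrature:
  (1·δP/P)² = (1×0.0820)² = 0.00672;  (1·δV/V)² = (1×0.0360)² = 0.00130;  (-1·δT/T)² = (-1×0.0290)² = 0.000841
δn/n = √(0.00886) = 0.0941
n = 0.944 mol, so δn = 0.0941 × 0.944 = 0.0889 mol.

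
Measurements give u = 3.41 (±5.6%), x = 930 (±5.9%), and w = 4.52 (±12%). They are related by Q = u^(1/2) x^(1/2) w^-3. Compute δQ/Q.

Products/powers → add relative errors in quadrature, weighted by exponent:
  (½·δu/u)² = (0.5×0.0560)² = 0.000784;  (½·δx/x)² = (0.5×0.0590)² = 0.000870;  (-3·δw/w)² = (-3×0.120)² = 0.130
δQ/Q = √(0.131) = 0.362

0.362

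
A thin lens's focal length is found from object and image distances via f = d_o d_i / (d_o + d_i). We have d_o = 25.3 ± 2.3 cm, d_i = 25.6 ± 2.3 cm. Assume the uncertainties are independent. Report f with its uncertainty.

∂f/∂d_o = (d_i/(d_o+d_i))² = 0.253;  ∂f/∂d_i = (d_o/(d_o+d_i))² = 0.247
δf = √((∂f/∂d_o · δd_o)² + (∂f/∂d_i · δd_i)²) = √(0.338 + 0.323) = 0.813 cm
f = 12.7 cm.

12.7 ± 0.813 cm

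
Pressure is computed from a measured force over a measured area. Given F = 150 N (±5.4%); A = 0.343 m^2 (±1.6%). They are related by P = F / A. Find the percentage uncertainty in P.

Products/powers → add relative errors in quadrature, weighted by exponent:
  (1·δF/F)² = (1×0.0540)² = 0.00292;  (-1·δA/A)² = (-1×0.0160)² = 0.000256
δP/P = √(0.00317) = 0.0563

5.63%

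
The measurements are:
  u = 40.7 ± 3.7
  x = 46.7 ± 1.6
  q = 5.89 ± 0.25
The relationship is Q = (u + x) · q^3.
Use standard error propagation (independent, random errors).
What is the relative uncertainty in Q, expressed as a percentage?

13.5%

Let w = u + x = 87.4. δw = √(δu² + δx²) = √(13.7 + 2.56) = 4.03, so δw/w = 0.0461.
Q is then a monomial in w, q:
δQ/Q = √((δw/w)² + (3·δq/q)²) = √(0.00213 + 0.0162) = 0.135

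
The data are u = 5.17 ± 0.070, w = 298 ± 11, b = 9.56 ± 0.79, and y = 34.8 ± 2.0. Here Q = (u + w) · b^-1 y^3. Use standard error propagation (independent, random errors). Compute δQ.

2.6e+05

Let h = u + w = 303. δh = √(δu² + δw²) = √(0.00490 + 121) = 11.0, so δh/h = 0.0363.
Q is then a monomial in h, b, y:
δQ/Q = √((δh/h)² + (-1·δb/b)² + (3·δy/y)²) = √(0.00132 + 0.00683 + 0.0297) = 0.195
Q = 1.34e+06, so δQ = 0.195 × 1.34e+06 = 2.6e+05.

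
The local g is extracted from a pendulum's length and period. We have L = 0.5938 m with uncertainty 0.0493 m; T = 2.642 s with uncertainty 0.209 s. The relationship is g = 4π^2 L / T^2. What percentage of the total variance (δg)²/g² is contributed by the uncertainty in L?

(δg/g)² = (1·δL/L)² + (-2·δT/T)²
  L term: (1×0.0830)² = 0.00689
  T term: (-2×0.0791)² = 0.0250
Total = 0.0319. Share from L = 0.00689/0.0319 = 0.216.

21.6%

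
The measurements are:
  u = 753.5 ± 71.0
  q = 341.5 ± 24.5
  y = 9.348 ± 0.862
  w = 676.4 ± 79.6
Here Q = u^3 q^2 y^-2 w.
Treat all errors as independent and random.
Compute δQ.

1.49e+14

Q is a product of powers, so relative uncertainties combine in quadrature:
  (3·δu/u)² = (3×0.0942)² = 0.0799;  (2·δq/q)² = (2×0.0717)² = 0.0206;  (-2·δy/y)² = (-2×0.0922)² = 0.0340;  (1·δw/w)² = (1×0.118)² = 0.0138
δQ/Q = √(0.148) = 0.385
Q = 3.862e+14, so δQ = 0.385 × 3.862e+14 = 1.49e+14.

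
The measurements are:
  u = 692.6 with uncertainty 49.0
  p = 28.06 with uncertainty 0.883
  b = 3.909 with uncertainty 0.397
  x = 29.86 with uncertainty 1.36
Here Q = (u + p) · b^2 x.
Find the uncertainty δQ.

72000

Let w = u + p = 720.7. δw = √(δu² + δp²) = √(2400 + 0.780) = 49.0, so δw/w = 0.0680.
Q is then a monomial in w, b, x:
δQ/Q = √((δw/w)² + (2·δb/b)² + (1·δx/x)²) = √(0.00462 + 0.0413 + 0.00207) = 0.219
Q = 328800, so δQ = 0.219 × 328800 = 72000.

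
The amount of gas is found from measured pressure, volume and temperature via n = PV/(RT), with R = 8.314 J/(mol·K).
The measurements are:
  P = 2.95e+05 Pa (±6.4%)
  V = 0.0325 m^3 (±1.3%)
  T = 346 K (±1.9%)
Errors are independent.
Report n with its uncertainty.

Since n is a product/quotient, work with relative uncertainties:
  (1·δP/P)² = (1×0.0640)² = 0.00410;  (1·δV/V)² = (1×0.0130)² = 0.000169;  (-1·δT/T)² = (-1×0.0190)² = 0.000361
δn/n = √(0.00463) = 0.0680
n = 3.33 mol, so δn = 0.0680 × 3.33 = 0.227 mol.

3.33 ± 0.227 mol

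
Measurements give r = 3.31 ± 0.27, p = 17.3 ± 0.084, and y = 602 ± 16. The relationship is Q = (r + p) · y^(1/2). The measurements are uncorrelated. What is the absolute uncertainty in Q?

9.66

Let u = r + p = 20.6. δu = √(δr² + δp²) = √(0.0729 + 0.00706) = 0.283, so δu/u = 0.0137.
Q is then a monomial in u, y:
δQ/Q = √((δu/u)² + (½·δy/y)²) = √(0.000188 + 0.000177) = 0.0191
Q = 506, so δQ = 0.0191 × 506 = 9.66.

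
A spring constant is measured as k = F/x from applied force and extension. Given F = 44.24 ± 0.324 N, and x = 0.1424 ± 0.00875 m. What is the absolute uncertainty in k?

19.2 N/m

Each factor contributes (exponent × relative error)² to (δk/k)²:
  (1·δF/F)² = (1×0.00732)² = 5.36e-05;  (-1·δx/x)² = (-1×0.0614)² = 0.00378
δk/k = √(0.00383) = 0.0619
k = 310.7 N/m, so δk = 0.0619 × 310.7 = 19.2 N/m.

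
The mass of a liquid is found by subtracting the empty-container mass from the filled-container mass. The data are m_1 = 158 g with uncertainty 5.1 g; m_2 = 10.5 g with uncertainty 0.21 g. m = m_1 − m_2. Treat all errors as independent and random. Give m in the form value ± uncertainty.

148 ± 5.10 g

Absolute uncertainties add in quadrature for a linear combination:
  (δm_1)² = 26.0;  (δm_2)² = 0.0441
δm = √(26.1) = 5.10 g
m = 148 g.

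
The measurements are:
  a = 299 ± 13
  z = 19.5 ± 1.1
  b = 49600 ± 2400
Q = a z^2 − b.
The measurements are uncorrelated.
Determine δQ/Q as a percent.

Let p = a·z^2 = 1.14e+05. δp/p = √((1·δa/a)² + (2·δz/z)²) = √(0.00189 + 0.0127) = 0.121, so δp = 13700.
Q = p − b: δQ = √(δp² + δb²) = √(1.89e+08 + 5.76e+06) = 14000
Q = 64100, so δQ/Q = 14000/64100 = 0.218.

21.8%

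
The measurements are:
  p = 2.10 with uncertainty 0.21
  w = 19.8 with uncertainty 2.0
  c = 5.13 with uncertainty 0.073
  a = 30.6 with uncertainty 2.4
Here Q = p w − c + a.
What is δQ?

Let h = p·w = 41.6. δh/h = √((1·δp/p)² + (1·δw/w)²) = √(0.0100 + 0.0102) = 0.142, so δh = 5.91.
Q = h − c + a: δQ = √(δh² + δc² + δa²) = √(34.9 + 0.00533 + 5.76) = 6.38

6.38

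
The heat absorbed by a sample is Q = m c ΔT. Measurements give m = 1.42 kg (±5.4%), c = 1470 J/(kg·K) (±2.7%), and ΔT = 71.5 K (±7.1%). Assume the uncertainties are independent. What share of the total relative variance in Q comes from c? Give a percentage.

(δQ/Q)² = (1·δm/m)² + (1·δc/c)² + (1·δΔT/ΔT)²
  m term: (1×0.0540)² = 0.00292
  c term: (1×0.0270)² = 0.000729
  ΔT term: (1×0.0710)² = 0.00504
Total = 0.00869. Share from c = 0.000729/0.00869 = 0.0839.

8.39%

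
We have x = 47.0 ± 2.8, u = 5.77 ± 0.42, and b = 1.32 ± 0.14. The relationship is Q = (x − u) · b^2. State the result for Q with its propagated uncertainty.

71.8 ± 16.0

Let w = x − u = 41.2. δw = √(δx² + δu²) = √(7.84 + 0.176) = 2.83, so δw/w = 0.0687.
Q is then a monomial in w, b:
δQ/Q = √((δw/w)² + (2·δb/b)²) = √(0.00472 + 0.0450) = 0.223
Q = 71.8, so δQ = 0.223 × 71.8 = 16.0.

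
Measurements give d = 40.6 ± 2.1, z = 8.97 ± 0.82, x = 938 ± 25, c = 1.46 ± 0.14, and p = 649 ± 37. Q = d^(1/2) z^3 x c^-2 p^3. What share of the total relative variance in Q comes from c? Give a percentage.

25.8%

(δQ/Q)² = (½·δd/d)² + (3·δz/z)² + (1·δx/x)² + (-2·δc/c)² + (3·δp/p)²
  d term: (0.5×0.0517)² = 0.000669
  z term: (3×0.0914)² = 0.0752
  x term: (1×0.0267)² = 0.000710
  c term: (-2×0.0959)² = 0.0368
  p term: (3×0.0570)² = 0.0293
Total = 0.143. Share from c = 0.0368/0.143 = 0.258.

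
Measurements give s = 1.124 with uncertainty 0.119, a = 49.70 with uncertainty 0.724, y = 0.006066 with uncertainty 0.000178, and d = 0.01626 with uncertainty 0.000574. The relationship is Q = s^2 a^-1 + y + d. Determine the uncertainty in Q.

Let p = s^2·a^-1 = 0.02542. δp/p = √((2·δs/s)² + (-1·δa/a)²) = √(0.0448 + 0.000212) = 0.212, so δp = 0.00540.
Q = p + y + d: δQ = √(δp² + δy² + δd²) = √(2.91e-05 + 3.17e-08 + 3.29e-07) = 0.00543

0.00543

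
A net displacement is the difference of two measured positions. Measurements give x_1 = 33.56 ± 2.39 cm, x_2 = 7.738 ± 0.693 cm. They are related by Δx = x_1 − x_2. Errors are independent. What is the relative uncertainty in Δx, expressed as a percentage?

For a sum/difference, combine absolute errors in quadrature:
  (δx_1)² = 5.71;  (δx_2)² = 0.480
δΔx = √(6.19) = 2.49 cm
Δx = 25.82 cm, so δΔx/Δx = 2.49/25.82 = 0.0964.

9.64%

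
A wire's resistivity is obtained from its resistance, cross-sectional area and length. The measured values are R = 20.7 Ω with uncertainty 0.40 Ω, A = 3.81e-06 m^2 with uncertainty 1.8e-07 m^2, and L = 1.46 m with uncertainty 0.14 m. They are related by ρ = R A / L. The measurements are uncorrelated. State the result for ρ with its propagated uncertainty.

Each factor contributes (exponent × relative error)² to (δρ/ρ)²:
  (1·δR/R)² = (1×0.0193)² = 0.000373;  (1·δA/A)² = (1×0.0472)² = 0.00223;  (-1·δL/L)² = (-1×0.0959)² = 0.00919
δρ/ρ = √(0.0118) = 0.109
ρ = 5.4e-05 Ω·m, so δρ = 0.109 × 5.4e-05 = 5.87e-06 Ω·m.

(5.40 ± 0.587) × 10^-5 Ω·m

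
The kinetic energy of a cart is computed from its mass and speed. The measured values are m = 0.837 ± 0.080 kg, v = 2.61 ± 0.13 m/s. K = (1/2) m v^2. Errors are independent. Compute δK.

0.394 J

K is a product of powers, so relative uncertainties combine in quadrature:
  (1·δm/m)² = (1×0.0956)² = 0.00914;  (2·δv/v)² = (2×0.0498)² = 0.00992
δK/K = √(0.0191) = 0.138
K = 2.85 J, so δK = 0.138 × 2.85 = 0.394 J.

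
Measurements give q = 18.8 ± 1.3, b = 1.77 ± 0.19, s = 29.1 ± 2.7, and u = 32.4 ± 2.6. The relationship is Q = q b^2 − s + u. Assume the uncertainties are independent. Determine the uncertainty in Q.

13.8

Let p = q·b^2 = 58.9. δp/p = √((1·δq/q)² + (2·δb/b)²) = √(0.00478 + 0.0461) = 0.226, so δp = 13.3.
Q = p − s + u: δQ = √(δp² + δs² + δu²) = √(176 + 7.29 + 6.76) = 13.8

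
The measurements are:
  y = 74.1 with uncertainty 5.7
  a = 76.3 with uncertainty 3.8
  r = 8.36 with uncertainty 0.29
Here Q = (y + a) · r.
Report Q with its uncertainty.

Let u = y + a = 150. δu = √(δy² + δa²) = √(32.5 + 14.4) = 6.85, so δu/u = 0.0455.
Q is then a monomial in u, r:
δQ/Q = √((δu/u)² + (1·δr/r)²) = √(0.00207 + 0.00120) = 0.0573
Q = 1260, so δQ = 0.0573 × 1260 = 72.0.

1260 ± 72.0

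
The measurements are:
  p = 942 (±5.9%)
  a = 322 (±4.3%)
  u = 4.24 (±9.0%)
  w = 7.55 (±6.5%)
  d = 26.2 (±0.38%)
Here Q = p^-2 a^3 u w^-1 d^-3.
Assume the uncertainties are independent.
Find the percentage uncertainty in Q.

Products/powers → add relative errors in quadrature, weighted by exponent:
  (-2·δp/p)² = (-2×0.0590)² = 0.0139;  (3·δa/a)² = (3×0.0430)² = 0.0166;  (1·δu/u)² = (1×0.0900)² = 0.00810;  (-1·δw/w)² = (-1×0.0650)² = 0.00423;  (-3·δd/d)² = (-3×0.00380)² = 0.000130
δQ/Q = √(0.0430) = 0.207

20.7%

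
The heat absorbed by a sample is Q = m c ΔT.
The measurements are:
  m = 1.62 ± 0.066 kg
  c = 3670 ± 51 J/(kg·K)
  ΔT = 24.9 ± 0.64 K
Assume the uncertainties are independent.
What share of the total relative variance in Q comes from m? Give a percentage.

(δQ/Q)² = (1·δm/m)² + (1·δc/c)² + (1·δΔT/ΔT)²
  m term: (1×0.0407)² = 0.00166
  c term: (1×0.0139)² = 0.000193
  ΔT term: (1×0.0257)² = 0.000661
Total = 0.00251. Share from m = 0.00166/0.00251 = 0.660.

66.0%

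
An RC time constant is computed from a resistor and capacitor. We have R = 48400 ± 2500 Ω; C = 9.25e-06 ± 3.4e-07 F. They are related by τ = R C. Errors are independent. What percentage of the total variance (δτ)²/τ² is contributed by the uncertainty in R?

66.4%

(δτ/τ)² = (1·δR/R)² + (1·δC/C)²
  R term: (1×0.0517)² = 0.00267
  C term: (1×0.0368)² = 0.00135
Total = 0.00402. Share from R = 0.00267/0.00402 = 0.664.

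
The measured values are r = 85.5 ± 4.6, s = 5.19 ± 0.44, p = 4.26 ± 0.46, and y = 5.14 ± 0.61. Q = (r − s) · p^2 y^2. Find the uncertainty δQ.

Let u = r − s = 80.3. δu = √(δr² + δs²) = √(21.2 + 0.194) = 4.62, so δu/u = 0.0575.
Q is then a monomial in u, p, y:
δQ/Q = √((δu/u)² + (2·δp/p)² + (2·δy/y)²) = √(0.00331 + 0.0466 + 0.0563) = 0.326
Q = 38500, so δQ = 0.326 × 38500 = 12600.

12600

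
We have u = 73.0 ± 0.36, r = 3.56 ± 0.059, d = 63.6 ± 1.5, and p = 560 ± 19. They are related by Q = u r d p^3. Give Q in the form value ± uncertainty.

(2.90 ± 0.307) × 10^12

Q is a product of powers, so relative uncertainties combine in quadrature:
  (1·δu/u)² = (1×0.00493)² = 2.43e-05;  (1·δr/r)² = (1×0.0166)² = 0.000275;  (1·δd/d)² = (1×0.0236)² = 0.000556;  (3·δp/p)² = (3×0.0339)² = 0.0104
δQ/Q = √(0.0112) = 0.106
Q = 2.9e+12, so δQ = 0.106 × 2.9e+12 = 3.07e+11.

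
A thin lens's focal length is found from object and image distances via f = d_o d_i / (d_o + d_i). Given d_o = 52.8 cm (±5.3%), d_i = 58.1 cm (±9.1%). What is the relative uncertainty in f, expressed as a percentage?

∂f/∂d_o = (d_i/(d_o+d_i))² = 0.274;  ∂f/∂d_i = (d_o/(d_o+d_i))² = 0.227
δf = √((∂f/∂d_o · δd_o)² + (∂f/∂d_i · δd_i)²) = √(0.590 + 1.44) = 1.42 cm
f = 27.7 cm, so δf/f = 1.42/27.7 = 0.0515.

5.15%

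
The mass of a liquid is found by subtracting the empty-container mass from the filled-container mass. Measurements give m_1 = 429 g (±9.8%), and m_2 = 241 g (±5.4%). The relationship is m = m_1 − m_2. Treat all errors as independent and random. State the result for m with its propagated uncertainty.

188 ± 44.0 g

m is a linear combination, so absolute uncertainties add in quadrature:
  (δm_1)² = 1770;  (δm_2)² = 169
δm = √(1940) = 44.0 g
m = 188 g.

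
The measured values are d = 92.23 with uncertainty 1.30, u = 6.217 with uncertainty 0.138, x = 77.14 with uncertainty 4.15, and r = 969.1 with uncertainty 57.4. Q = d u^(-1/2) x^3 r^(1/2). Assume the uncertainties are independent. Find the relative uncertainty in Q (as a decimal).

0.165

Since Q is a product/quotient, work with relative uncertainties:
  (1·δd/d)² = (1×0.0141)² = 0.000199;  (−½·δu/u)² = (-0.5×0.0222)² = 0.000123;  (3·δx/x)² = (3×0.0538)² = 0.0260;  (½·δr/r)² = (0.5×0.0592)² = 0.000877
δQ/Q = √(0.0272) = 0.165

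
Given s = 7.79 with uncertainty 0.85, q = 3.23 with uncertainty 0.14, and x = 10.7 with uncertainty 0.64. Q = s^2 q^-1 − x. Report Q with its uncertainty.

8.09 ± 4.23

Let p = s^2·q^-1 = 18.8. δp/p = √((2·δs/s)² + (-1·δq/q)²) = √(0.0476 + 0.00188) = 0.222, so δp = 4.18.
Q = p − x: δQ = √(δp² + δx²) = √(17.5 + 0.410) = 4.23
Q = 8.09.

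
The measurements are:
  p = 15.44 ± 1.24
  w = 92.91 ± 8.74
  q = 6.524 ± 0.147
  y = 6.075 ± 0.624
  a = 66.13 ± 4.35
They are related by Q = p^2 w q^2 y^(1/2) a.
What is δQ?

Relative error in a monomial: (δQ/Q)² = Σ (nᵢ · δxᵢ/xᵢ)².
  (2·δp/p)² = (2×0.0803)² = 0.0258;  (1·δw/w)² = (1×0.0941)² = 0.00885;  (2·δq/q)² = (2×0.0225)² = 0.00203;  (½·δy/y)² = (0.5×0.103)² = 0.00264;  (1·δa/a)² = (1×0.0658)² = 0.00433
δQ/Q = √(0.0436) = 0.209
Q = 1.537e+08, so δQ = 0.209 × 1.537e+08 = 3.21e+07.

3.21e+07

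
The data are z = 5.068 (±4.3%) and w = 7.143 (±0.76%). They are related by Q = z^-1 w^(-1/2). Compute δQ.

Relative error in a monomial: (δQ/Q)² = Σ (nᵢ · δxᵢ/xᵢ)².
  (-1·δz/z)² = (-1×0.0430)² = 0.00185;  (−½·δw/w)² = (-0.5×0.00760)² = 1.44e-05
δQ/Q = √(0.00186) = 0.0432
Q = 0.07383, so δQ = 0.0432 × 0.07383 = 0.00319.

0.00319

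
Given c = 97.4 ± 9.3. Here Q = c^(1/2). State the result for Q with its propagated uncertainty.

9.87 ± 0.471

Q is a product of powers, so relative uncertainties combine in quadrature:
  (½·δc/c)² = (0.5×0.0955)² = 0.00228
δQ/Q = √(0.00228) = 0.0477
Q = 9.87, so δQ = 0.0477 × 9.87 = 0.471.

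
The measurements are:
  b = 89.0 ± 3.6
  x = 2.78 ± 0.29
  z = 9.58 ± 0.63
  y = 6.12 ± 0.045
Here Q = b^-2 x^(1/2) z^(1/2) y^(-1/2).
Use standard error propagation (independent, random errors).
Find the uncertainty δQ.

Relative error in a monomial: (δQ/Q)² = Σ (nᵢ · δxᵢ/xᵢ)².
  (-2·δb/b)² = (-2×0.0404)² = 0.00654;  (½·δx/x)² = (0.5×0.104)² = 0.00272;  (½·δz/z)² = (0.5×0.0658)² = 0.00108;  (−½·δy/y)² = (-0.5×0.00735)² = 1.35e-05
δQ/Q = √(0.0104) = 0.102
Q = 0.000263, so δQ = 0.102 × 0.000263 = 2.68e-05.

2.68e-05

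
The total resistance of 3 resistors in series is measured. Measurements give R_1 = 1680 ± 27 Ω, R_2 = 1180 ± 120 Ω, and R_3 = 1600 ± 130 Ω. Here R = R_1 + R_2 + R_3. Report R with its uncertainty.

Sums and differences: (δR)² = Σ (cᵢ δxᵢ)².
  (δR_1)² = 729;  (δR_2)² = 14400;  (δR_3)² = 16900
δR = √(32000) = 179 Ω
R = 4460 Ω.

4460 ± 179 Ω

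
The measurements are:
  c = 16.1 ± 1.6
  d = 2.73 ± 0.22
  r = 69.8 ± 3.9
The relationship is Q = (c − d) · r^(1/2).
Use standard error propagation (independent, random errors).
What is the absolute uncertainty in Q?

Let u = c − d = 13.4. δu = √(δc² + δd²) = √(2.56 + 0.0484) = 1.62, so δu/u = 0.121.
Q is then a monomial in u, r:
δQ/Q = √((δu/u)² + (½·δr/r)²) = √(0.0146 + 0.000780) = 0.124
Q = 112, so δQ = 0.124 × 112 = 13.8.

13.8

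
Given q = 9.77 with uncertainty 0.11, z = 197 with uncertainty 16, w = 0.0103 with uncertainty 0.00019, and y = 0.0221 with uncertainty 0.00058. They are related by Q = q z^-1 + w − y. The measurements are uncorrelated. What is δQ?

Let p = q·z^-1 = 0.0496. δp/p = √((1·δq/q)² + (-1·δz/z)²) = √(0.000127 + 0.00660) = 0.0820, so δp = 0.00407.
Q = p + w − y: δQ = √(δp² + δw² + δy²) = √(1.65e-05 + 3.61e-08 + 3.36e-07) = 0.00411

0.00411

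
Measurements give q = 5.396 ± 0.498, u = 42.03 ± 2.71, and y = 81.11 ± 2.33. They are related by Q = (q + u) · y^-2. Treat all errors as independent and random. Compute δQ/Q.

Let w = q + u = 47.43. δw = √(δq² + δu²) = √(0.248 + 7.34) = 2.76, so δw/w = 0.0581.
Q is then a monomial in w, y:
δQ/Q = √((δw/w)² + (-2·δy/y)²) = √(0.00338 + 0.00330) = 0.0817

0.0817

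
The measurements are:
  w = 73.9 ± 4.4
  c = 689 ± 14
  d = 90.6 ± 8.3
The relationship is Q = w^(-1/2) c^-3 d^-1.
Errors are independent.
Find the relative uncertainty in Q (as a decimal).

Relative error in a monomial: (δQ/Q)² = Σ (nᵢ · δxᵢ/xᵢ)².
  (−½·δw/w)² = (-0.5×0.0595)² = 0.000886;  (-3·δc/c)² = (-3×0.0203)² = 0.00372;  (-1·δd/d)² = (-1×0.0916)² = 0.00839
δQ/Q = √(0.0130) = 0.114

0.114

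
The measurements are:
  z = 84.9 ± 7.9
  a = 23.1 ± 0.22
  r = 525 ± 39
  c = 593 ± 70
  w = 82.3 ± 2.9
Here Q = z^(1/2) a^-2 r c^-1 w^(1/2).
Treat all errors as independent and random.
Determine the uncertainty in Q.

0.0207

Relative error in a monomial: (δQ/Q)² = Σ (nᵢ · δxᵢ/xᵢ)².
  (½·δz/z)² = (0.5×0.0931)² = 0.00216;  (-2·δa/a)² = (-2×0.00952)² = 0.000363;  (1·δr/r)² = (1×0.0743)² = 0.00552;  (-1·δc/c)² = (-1×0.118)² = 0.0139;  (½·δw/w)² = (0.5×0.0352)² = 0.000310
δQ/Q = √(0.0223) = 0.149
Q = 0.139, so δQ = 0.149 × 0.139 = 0.0207.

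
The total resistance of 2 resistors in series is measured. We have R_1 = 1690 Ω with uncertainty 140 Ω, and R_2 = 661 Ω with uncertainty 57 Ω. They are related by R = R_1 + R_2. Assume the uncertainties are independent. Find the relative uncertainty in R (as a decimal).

For a sum/difference, combine absolute errors in quadrature:
  (δR_1)² = 19600;  (δR_2)² = 3250
δR = √(22800) = 151 Ω
R = 2350 Ω, so δR/R = 151/2350 = 0.0643.

0.0643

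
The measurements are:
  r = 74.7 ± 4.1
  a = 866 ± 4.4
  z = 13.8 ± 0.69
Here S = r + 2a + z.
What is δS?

Each term contributes (cᵢ δxᵢ)² to (δS)²:
  (δr)² = 16.8;  (2·δa)² = 77.4;  (δz)² = 0.476
δS = √(94.7) = 9.73

9.73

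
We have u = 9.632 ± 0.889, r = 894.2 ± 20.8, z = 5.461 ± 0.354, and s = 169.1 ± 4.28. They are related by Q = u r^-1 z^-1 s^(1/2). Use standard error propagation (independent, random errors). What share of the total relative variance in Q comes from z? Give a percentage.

31.3%

(δQ/Q)² = (1·δu/u)² + (-1·δr/r)² + (-1·δz/z)² + (½·δs/s)²
  u term: (1×0.0923)² = 0.00852
  r term: (-1×0.0233)² = 0.000541
  z term: (-1×0.0648)² = 0.00420
  s term: (0.5×0.0253)² = 0.000160
Total = 0.0134. Share from z = 0.00420/0.0134 = 0.313.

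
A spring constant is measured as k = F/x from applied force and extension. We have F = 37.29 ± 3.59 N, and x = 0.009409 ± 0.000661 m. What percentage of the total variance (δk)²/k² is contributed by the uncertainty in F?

(δk/k)² = (1·δF/F)² + (-1·δx/x)²
  F term: (1×0.0963)² = 0.00927
  x term: (-1×0.0703)² = 0.00494
Total = 0.0142. Share from F = 0.00927/0.0142 = 0.653.

65.3%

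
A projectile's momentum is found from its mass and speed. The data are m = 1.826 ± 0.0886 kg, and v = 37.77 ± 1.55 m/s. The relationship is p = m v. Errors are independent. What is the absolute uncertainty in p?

4.38 kg·m/s

p is a product of powers, so relative uncertainties combine in quadrature:
  (1·δm/m)² = (1×0.0485)² = 0.00235;  (1·δv/v)² = (1×0.0410)² = 0.00168
δp/p = √(0.00404) = 0.0635
p = 68.97 kg·m/s, so δp = 0.0635 × 68.97 = 4.38 kg·m/s.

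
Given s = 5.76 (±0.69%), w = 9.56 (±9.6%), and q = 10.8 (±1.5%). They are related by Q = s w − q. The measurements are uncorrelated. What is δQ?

5.30

Let p = s·w = 55.1. δp/p = √((1·δs/s)² + (1·δw/w)²) = √(4.76e-05 + 0.00922) = 0.0962, so δp = 5.30.
Q = p − q: δQ = √(δp² + δq²) = √(28.1 + 0.0262) = 5.30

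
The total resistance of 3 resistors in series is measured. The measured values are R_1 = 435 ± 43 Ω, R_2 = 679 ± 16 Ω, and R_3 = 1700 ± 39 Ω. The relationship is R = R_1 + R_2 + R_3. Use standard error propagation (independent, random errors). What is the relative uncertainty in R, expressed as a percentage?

Sums and differences: (δR)² = Σ (cᵢ δxᵢ)².
  (δR_1)² = 1850;  (δR_2)² = 256;  (δR_3)² = 1520
δR = √(3630) = 60.2 Ω
R = 2810 Ω, so δR/R = 60.2/2810 = 0.0214.

2.14%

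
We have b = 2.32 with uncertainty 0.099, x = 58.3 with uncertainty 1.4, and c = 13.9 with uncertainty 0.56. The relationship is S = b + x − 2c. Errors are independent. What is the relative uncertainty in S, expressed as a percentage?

S is a linear combination, so absolute uncertainties add in quadrature:
  (δb)² = 0.00980;  (δx)² = 1.96;  (2·δc)² = 1.25
δS = √(3.22) = 1.80
S = 32.8, so δS/S = 1.80/32.8 = 0.0547.

5.47%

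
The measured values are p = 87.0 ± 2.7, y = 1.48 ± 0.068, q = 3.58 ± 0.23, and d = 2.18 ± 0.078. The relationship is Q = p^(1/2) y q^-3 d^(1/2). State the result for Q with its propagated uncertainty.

0.444 ± 0.0886

For a monomial Q ∝ p^(1/2), y, q^-3, d^(1/2), fractional errors add in quadrature:
  (½·δp/p)² = (0.5×0.0310)² = 0.000241;  (1·δy/y)² = (1×0.0459)² = 0.00211;  (-3·δq/q)² = (-3×0.0642)² = 0.0371;  (½·δd/d)² = (0.5×0.0358)² = 0.000320
δQ/Q = √(0.0398) = 0.200
Q = 0.444, so δQ = 0.200 × 0.444 = 0.0886.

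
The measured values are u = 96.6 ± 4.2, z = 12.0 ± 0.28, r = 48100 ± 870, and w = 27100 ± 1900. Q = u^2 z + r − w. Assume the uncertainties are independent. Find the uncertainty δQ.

Let p = u^2·z = 1.12e+05. δp/p = √((2·δu/u)² + (1·δz/z)²) = √(0.00756 + 0.000544) = 0.0900, so δp = 10100.
Q = p + r − w: δQ = √(δp² + δr² + δw²) = √(1.02e+08 + 7.57e+05 + 3.61e+06) = 10300

10300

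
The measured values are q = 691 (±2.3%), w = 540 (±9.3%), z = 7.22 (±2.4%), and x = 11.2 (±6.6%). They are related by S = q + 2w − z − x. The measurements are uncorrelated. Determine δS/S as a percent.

5.80%

Absolute uncertainties add in quadrature for a linear combination:
  (δq)² = 253;  (2·δw)² = 10100;  (δz)² = 0.0300;  (δx)² = 0.546
δS = √(10300) = 102
S = 1750, so δS/S = 102/1750 = 0.0580.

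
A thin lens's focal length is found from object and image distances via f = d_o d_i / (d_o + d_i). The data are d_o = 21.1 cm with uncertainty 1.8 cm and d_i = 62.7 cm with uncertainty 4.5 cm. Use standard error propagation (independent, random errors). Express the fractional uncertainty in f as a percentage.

6.63%

∂f/∂d_o = (d_i/(d_o+d_i))² = 0.560;  ∂f/∂d_i = (d_o/(d_o+d_i))² = 0.0634
δf = √((∂f/∂d_o · δd_o)² + (∂f/∂d_i · δd_i)²) = √(1.02 + 0.0814) = 1.05 cm
f = 15.8 cm, so δf/f = 1.05/15.8 = 0.0663.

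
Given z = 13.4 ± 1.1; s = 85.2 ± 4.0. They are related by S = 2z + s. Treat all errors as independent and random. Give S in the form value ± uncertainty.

For a sum/difference, combine absolute errors in quadrature:
  (2·δz)² = 4.84;  (δs)² = 16.0
δS = √(20.8) = 4.57
S = 112.

112 ± 4.57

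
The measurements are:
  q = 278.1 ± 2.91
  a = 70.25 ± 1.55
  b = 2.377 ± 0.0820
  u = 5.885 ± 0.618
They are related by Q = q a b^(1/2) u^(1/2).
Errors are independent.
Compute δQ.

4410

For a monomial Q ∝ q, a, b^(1/2), u^(1/2), fractional errors add in quadrature:
  (1·δq/q)² = (1×0.0105)² = 0.000109;  (1·δa/a)² = (1×0.0221)² = 0.000487;  (½·δb/b)² = (0.5×0.0345)² = 0.000298;  (½·δu/u)² = (0.5×0.105)² = 0.00276
δQ/Q = √(0.00365) = 0.0604
Q = 73070, so δQ = 0.0604 × 73070 = 4410.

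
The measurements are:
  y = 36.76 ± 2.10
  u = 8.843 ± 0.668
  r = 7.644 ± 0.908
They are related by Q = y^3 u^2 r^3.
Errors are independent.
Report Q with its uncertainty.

(1.735 ± 0.734) × 10^9

Each factor contributes (exponent × relative error)² to (δQ/Q)²:
  (3·δy/y)² = (3×0.0571)² = 0.0294;  (2·δu/u)² = (2×0.0755)² = 0.0228;  (3·δr/r)² = (3×0.119)² = 0.127
δQ/Q = √(0.179) = 0.423
Q = 1.735e+09, so δQ = 0.423 × 1.735e+09 = 7.34e+08.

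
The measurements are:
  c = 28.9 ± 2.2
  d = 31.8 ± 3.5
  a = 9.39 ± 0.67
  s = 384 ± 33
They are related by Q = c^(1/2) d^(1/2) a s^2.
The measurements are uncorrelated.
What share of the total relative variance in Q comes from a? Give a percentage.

(δQ/Q)² = (½·δc/c)² + (½·δd/d)² + (1·δa/a)² + (2·δs/s)²
  c term: (0.5×0.0761)² = 0.00145
  d term: (0.5×0.110)² = 0.00303
  a term: (1×0.0714)² = 0.00509
  s term: (2×0.0859)² = 0.0295
Total = 0.0391. Share from a = 0.00509/0.0391 = 0.130.

13.0%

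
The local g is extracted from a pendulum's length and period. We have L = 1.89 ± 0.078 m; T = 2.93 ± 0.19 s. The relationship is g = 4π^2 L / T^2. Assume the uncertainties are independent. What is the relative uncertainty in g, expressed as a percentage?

Each factor contributes (exponent × relative error)² to (δg/g)²:
  (1·δL/L)² = (1×0.0413)² = 0.00170;  (-2·δT/T)² = (-2×0.0648)² = 0.0168
δg/g = √(0.0185) = 0.136

13.6%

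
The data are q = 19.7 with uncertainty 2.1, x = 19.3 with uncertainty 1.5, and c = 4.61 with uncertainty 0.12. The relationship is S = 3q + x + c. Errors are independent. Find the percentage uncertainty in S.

Absolute uncertainties add in quadrature for a linear combination:
  (3·δq)² = 39.7;  (δx)² = 2.25;  (δc)² = 0.0144
δS = √(42.0) = 6.48
S = 83.0, so δS/S = 6.48/83.0 = 0.0780.

7.80%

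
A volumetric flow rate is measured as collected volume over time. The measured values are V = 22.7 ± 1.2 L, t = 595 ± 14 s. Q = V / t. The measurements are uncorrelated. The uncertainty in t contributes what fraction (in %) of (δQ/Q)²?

(δQ/Q)² = (1·δV/V)² + (-1·δt/t)²
  V term: (1×0.0529)² = 0.00279
  t term: (-1×0.0235)² = 0.000554
Total = 0.00335. Share from t = 0.000554/0.00335 = 0.165.

16.5%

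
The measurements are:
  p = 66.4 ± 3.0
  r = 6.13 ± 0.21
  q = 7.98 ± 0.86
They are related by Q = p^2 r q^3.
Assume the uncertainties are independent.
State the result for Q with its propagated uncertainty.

Each factor contributes (exponent × relative error)² to (δQ/Q)²:
  (2·δp/p)² = (2×0.0452)² = 0.00817;  (1·δr/r)² = (1×0.0343)² = 0.00117;  (3·δq/q)² = (3×0.108)² = 0.105
δQ/Q = √(0.114) = 0.337
Q = 1.37e+07, so δQ = 0.337 × 1.37e+07 = 4.63e+06.

(1.37 ± 0.463) × 10^7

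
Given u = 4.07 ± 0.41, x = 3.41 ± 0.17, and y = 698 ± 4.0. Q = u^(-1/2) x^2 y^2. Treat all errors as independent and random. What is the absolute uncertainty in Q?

For a monomial Q ∝ u^(-1/2), x^2, y^2, fractional errors add in quadrature:
  (−½·δu/u)² = (-0.5×0.101)² = 0.00254;  (2·δx/x)² = (2×0.0499)² = 0.00994;  (2·δy/y)² = (2×0.00573)² = 0.000131
δQ/Q = √(0.0126) = 0.112
Q = 2.81e+06, so δQ = 0.112 × 2.81e+06 = 3.15e+05.

3.15e+05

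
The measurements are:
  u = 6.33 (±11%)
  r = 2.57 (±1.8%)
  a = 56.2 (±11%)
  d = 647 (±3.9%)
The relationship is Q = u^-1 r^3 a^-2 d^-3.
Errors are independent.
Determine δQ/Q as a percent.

27.8%

Relative error in a monomial: (δQ/Q)² = Σ (nᵢ · δxᵢ/xᵢ)².
  (-1·δu/u)² = (-1×0.110)² = 0.0121;  (3·δr/r)² = (3×0.0180)² = 0.00292;  (-2·δa/a)² = (-2×0.110)² = 0.0484;  (-3·δd/d)² = (-3×0.0390)² = 0.0137
δQ/Q = √(0.0771) = 0.278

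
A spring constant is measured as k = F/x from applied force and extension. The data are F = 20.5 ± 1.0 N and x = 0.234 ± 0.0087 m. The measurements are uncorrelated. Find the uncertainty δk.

Each factor contributes (exponent × relative error)² to (δk/k)²:
  (1·δF/F)² = (1×0.0488)² = 0.00238;  (-1·δx/x)² = (-1×0.0372)² = 0.00138
δk/k = √(0.00376) = 0.0613
k = 87.6 N/m, so δk = 0.0613 × 87.6 = 5.37 N/m.

5.37 N/m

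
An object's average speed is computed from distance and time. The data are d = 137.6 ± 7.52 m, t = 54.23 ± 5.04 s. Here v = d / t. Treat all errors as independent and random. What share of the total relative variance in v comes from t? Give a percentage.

(δv/v)² = (1·δd/d)² + (-1·δt/t)²
  d term: (1×0.0547)² = 0.00299
  t term: (-1×0.0929)² = 0.00864
Total = 0.0116. Share from t = 0.00864/0.0116 = 0.743.

74.3%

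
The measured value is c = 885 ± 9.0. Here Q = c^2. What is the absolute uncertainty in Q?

Since Q is a product/quotient, work with relative uncertainties:
  (2·δc/c)² = (2×0.0102)² = 0.000414
δQ/Q = √(0.000414) = 0.0203
Q = 7.83e+05, so δQ = 0.0203 × 7.83e+05 = 15900.

15900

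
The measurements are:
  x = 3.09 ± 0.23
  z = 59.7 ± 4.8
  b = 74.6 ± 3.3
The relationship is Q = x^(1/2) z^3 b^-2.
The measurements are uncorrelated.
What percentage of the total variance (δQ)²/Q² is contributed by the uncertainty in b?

11.6%

(δQ/Q)² = (½·δx/x)² + (3·δz/z)² + (-2·δb/b)²
  x term: (0.5×0.0744)² = 0.00139
  z term: (3×0.0804)² = 0.0582
  b term: (-2×0.0442)² = 0.00783
Total = 0.0674. Share from b = 0.00783/0.0674 = 0.116.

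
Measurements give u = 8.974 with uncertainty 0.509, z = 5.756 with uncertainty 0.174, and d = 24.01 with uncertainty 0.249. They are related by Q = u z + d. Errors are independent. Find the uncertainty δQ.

3.33

Let p = u·z = 51.65. δp/p = √((1·δu/u)² + (1·δz/z)²) = √(0.00322 + 0.000914) = 0.0643, so δp = 3.32.
Q = p + d: δQ = √(δp² + δd²) = √(11.0 + 0.0620) = 3.33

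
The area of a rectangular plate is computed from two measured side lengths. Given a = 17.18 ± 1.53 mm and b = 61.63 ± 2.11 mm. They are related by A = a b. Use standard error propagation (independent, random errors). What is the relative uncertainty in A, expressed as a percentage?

Relative error in a monomial: (δA/A)² = Σ (nᵢ · δxᵢ/xᵢ)².
  (1·δa/a)² = (1×0.0891)² = 0.00793;  (1·δb/b)² = (1×0.0342)² = 0.00117
δA/A = √(0.00910) = 0.0954

9.54%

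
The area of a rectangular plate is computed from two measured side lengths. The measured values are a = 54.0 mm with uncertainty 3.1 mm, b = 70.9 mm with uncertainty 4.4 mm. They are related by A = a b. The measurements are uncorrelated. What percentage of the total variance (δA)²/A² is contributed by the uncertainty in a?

(δA/A)² = (1·δa/a)² + (1·δb/b)²
  a term: (1×0.0574)² = 0.00330
  b term: (1×0.0621)² = 0.00385
Total = 0.00715. Share from a = 0.00330/0.00715 = 0.461.

46.1%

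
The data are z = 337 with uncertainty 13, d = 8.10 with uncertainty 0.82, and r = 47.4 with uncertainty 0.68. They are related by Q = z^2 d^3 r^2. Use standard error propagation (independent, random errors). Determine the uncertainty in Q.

4.27e+10

Q is a product of powers, so relative uncertainties combine in quadrature:
  (2·δz/z)² = (2×0.0386)² = 0.00595;  (3·δd/d)² = (3×0.101)² = 0.0922;  (2·δr/r)² = (2×0.0143)² = 0.000823
δQ/Q = √(0.0990) = 0.315
Q = 1.36e+11, so δQ = 0.315 × 1.36e+11 = 4.27e+10.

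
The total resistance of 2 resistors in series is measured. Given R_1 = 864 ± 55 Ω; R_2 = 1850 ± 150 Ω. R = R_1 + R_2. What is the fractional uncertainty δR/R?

Absolute uncertainties add in quadrature for a linear combination:
  (δR_1)² = 3020;  (δR_2)² = 22500
δR = √(25500) = 160 Ω
R = 2710 Ω, so δR/R = 160/2710 = 0.0589.

0.0589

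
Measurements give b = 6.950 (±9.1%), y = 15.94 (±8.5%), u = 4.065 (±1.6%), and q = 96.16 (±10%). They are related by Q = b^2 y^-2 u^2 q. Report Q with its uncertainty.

302.1 ± 81.6

For a monomial Q ∝ b^2, y^-2, u^2, q, fractional errors add in quadrature:
  (2·δb/b)² = (2×0.0910)² = 0.0331;  (-2·δy/y)² = (-2×0.0850)² = 0.0289;  (2·δu/u)² = (2×0.0160)² = 0.00102;  (1·δq/q)² = (1×0.100)² = 0.0100
δQ/Q = √(0.0730) = 0.270
Q = 302.1, so δQ = 0.270 × 302.1 = 81.6.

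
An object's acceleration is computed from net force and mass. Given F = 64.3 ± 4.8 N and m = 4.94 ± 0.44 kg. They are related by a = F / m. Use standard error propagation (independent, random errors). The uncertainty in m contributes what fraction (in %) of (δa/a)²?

58.7%

(δa/a)² = (1·δF/F)² + (-1·δm/m)²
  F term: (1×0.0747)² = 0.00557
  m term: (-1×0.0891)² = 0.00793
Total = 0.0135. Share from m = 0.00793/0.0135 = 0.587.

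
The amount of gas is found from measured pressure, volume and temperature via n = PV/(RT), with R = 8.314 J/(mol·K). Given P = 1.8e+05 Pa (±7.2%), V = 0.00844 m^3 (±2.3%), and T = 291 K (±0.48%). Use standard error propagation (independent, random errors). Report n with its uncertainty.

Relative error in a monomial: (δn/n)² = Σ (nᵢ · δxᵢ/xᵢ)².
  (1·δP/P)² = (1×0.0720)² = 0.00518;  (1·δV/V)² = (1×0.0230)² = 0.000529;  (-1·δT/T)² = (-1×0.00480)² = 2.3e-05
δn/n = √(0.00574) = 0.0757
n = 0.628 mol, so δn = 0.0757 × 0.628 = 0.0476 mol.

0.628 ± 0.0476 mol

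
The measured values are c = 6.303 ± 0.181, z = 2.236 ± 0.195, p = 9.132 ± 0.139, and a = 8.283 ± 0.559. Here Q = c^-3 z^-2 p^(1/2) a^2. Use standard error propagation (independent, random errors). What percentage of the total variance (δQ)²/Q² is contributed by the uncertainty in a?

32.5%

(δQ/Q)² = (-3·δc/c)² + (-2·δz/z)² + (½·δp/p)² + (2·δa/a)²
  c term: (-3×0.0287)² = 0.00742
  z term: (-2×0.0872)² = 0.0304
  p term: (0.5×0.0152)² = 5.79e-05
  a term: (2×0.0675)² = 0.0182
Total = 0.0561. Share from a = 0.0182/0.0561 = 0.325.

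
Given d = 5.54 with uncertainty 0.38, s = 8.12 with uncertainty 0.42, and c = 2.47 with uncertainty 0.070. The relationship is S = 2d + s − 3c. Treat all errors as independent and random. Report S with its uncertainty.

11.8 ± 0.893

For a sum/difference, combine absolute errors in quadrature:
  (2·δd)² = 0.578;  (δs)² = 0.176;  (3·δc)² = 0.0441
δS = √(0.798) = 0.893
S = 11.8.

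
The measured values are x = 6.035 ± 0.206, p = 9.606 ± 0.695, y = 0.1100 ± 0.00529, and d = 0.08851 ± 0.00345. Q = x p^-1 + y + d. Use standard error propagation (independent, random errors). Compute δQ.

Let w = x·p^-1 = 0.6283. δw/w = √((1·δx/x)² + (-1·δp/p)²) = √(0.00117 + 0.00523) = 0.0800, so δw = 0.0503.
Q = w + y + d: δQ = √(δw² + δy² + δd²) = √(0.00253 + 2.8e-05 + 1.19e-05) = 0.0507

0.0507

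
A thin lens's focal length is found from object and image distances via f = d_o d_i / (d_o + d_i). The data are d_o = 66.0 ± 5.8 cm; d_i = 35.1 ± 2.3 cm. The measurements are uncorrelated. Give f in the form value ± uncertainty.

∂f/∂d_o = (d_i/(d_o+d_i))² = 0.121;  ∂f/∂d_i = (d_o/(d_o+d_i))² = 0.426
δf = √((∂f/∂d_o · δd_o)² + (∂f/∂d_i · δd_i)²) = √(0.489 + 0.961) = 1.20 cm
f = 22.9 cm.

22.9 ± 1.20 cm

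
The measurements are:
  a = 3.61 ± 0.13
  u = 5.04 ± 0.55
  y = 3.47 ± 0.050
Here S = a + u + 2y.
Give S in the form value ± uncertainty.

Absolute uncertainties add in quadrature for a linear combination:
  (δa)² = 0.0169;  (δu)² = 0.303;  (2·δy)² = 0.0100
δS = √(0.329) = 0.574
S = 15.6.

15.6 ± 0.574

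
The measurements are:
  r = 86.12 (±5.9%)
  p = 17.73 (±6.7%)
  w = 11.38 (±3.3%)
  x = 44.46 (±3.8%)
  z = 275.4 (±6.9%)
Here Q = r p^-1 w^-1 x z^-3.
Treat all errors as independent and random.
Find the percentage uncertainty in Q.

Products/powers → add relative errors in quadrature, weighted by exponent:
  (1·δr/r)² = (1×0.0590)² = 0.00348;  (-1·δp/p)² = (-1×0.0670)² = 0.00449;  (-1·δw/w)² = (-1×0.0330)² = 0.00109;  (1·δx/x)² = (1×0.0380)² = 0.00144;  (-3·δz/z)² = (-3×0.0690)² = 0.0428
δQ/Q = √(0.0534) = 0.231

23.1%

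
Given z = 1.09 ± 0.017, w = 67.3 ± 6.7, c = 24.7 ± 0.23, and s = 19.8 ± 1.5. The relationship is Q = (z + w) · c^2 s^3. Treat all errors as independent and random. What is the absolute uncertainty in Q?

Let u = z + w = 68.4. δu = √(δz² + δw²) = √(0.000289 + 44.9) = 6.70, so δu/u = 0.0980.
Q is then a monomial in u, c, s:
δQ/Q = √((δu/u)² + (2·δc/c)² + (3·δs/s)²) = √(0.00960 + 0.000347 + 0.0517) = 0.248
Q = 3.24e+08, so δQ = 0.248 × 3.24e+08 = 8.04e+07.

8.04e+07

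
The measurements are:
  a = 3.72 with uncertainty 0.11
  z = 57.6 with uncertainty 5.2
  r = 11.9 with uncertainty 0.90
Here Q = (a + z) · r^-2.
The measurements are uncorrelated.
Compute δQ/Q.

0.173

Let u = a + z = 61.3. δu = √(δa² + δz²) = √(0.0121 + 27.0) = 5.20, so δu/u = 0.0848.
Q is then a monomial in u, r:
δQ/Q = √((δu/u)² + (-2·δr/r)²) = √(0.00719 + 0.0229) = 0.173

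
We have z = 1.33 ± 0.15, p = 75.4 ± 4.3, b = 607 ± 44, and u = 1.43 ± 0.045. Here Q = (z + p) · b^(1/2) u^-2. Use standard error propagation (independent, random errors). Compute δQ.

Let w = z + p = 76.7. δw = √(δz² + δp²) = √(0.0225 + 18.5) = 4.30, so δw/w = 0.0561.
Q is then a monomial in w, b, u:
δQ/Q = √((δw/w)² + (½·δb/b)² + (-2·δu/u)²) = √(0.00314 + 0.00131 + 0.00396) = 0.0918
Q = 924, so δQ = 0.0918 × 924 = 84.8.

84.8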